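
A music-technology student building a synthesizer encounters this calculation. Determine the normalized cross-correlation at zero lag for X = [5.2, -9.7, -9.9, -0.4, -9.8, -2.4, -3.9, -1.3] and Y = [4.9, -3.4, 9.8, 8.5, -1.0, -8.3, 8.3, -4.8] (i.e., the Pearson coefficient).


Pearson correlation coefficient (population):
r = cov(X,Y) / (std(X) * std(Y))
Mean X = -4.025, Mean Y = 1.75
Cov(X,Y) = 2.2475
Std(X) = 5.103859, Std(Y) = 6.530505
r = 0.0674

0.0674


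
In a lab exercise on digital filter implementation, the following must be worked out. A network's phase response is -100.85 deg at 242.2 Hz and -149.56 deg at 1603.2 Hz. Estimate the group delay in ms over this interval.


Group delay from phase difference:
tau = -d(phi)/d(omega)
d(phi) = -48.71 deg = -0.85015 rad
d(omega) = 2*pi*(1603.2 - 242.2) = 8551.4152 rad/s
tau = -(-0.85015) / 8551.4152
    = 0.0994 ms

0.0994 ms


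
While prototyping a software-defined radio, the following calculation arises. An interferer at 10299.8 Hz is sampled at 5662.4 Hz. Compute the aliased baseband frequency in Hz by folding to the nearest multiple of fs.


Compute the nearest integer multiple of fs to the signal:
n = round(10299.8 / 5662.4) = 2
f_alias = |10299.8 - 2 * 5662.4|
        = |10299.8 - 11324.8|
        = 1025.0 Hz

1025.0


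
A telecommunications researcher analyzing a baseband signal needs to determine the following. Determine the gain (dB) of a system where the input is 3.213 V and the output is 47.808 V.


Voltage gain in dB:
G = 20 * log10(Vout / Vin)
  = 20 * log10(47.808 / 3.213)
  = 20 * log10(14.879552)
  = 20 * 1.17259
  = 23.45 dB

23.45 dB


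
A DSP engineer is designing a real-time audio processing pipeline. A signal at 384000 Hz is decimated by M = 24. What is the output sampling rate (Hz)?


Decimation reduces the sample rate:
fs_out = fs_in / M
       = 384000 / 24
       = 16000.0 Hz

16000.0 Hz


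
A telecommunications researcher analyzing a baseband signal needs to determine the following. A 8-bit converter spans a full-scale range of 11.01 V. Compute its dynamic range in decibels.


Dynamic range from full-scale to LSB:
V_min = V_max / 2^bits = 11.01 / 2^8
DR = 20 * log10(V_max / V_min)
   = 20 * log10(2^8)
   = 20 * 8 * log10(2)
   = 48.16 dB

48.16 dB


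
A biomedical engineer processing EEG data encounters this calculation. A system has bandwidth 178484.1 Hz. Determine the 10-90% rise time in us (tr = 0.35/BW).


Rise time from bandwidth relationship:
tr = 0.35 / BW
   = 0.35 / 178484.1
   = 1.960958987e-06 s
   = 1.961 us

1.961 us


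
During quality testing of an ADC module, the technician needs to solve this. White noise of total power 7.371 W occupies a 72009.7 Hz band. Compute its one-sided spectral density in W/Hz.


Power spectral density:
PSD = P / BW
    = 7.371 / 72009.7
    = 0.00010236 W/Hz

0.00010236 W/Hz


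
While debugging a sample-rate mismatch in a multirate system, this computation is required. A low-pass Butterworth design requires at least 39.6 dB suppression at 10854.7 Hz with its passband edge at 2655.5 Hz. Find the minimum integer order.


Butterworth filter order formula:
n = log10(10^(A/10) - 1) / (2 * log10(f_stop/f_pass))
10^(39.6/10) - 1 = 9119.1084
f_stop/f_pass = 10854.7 / 2655.5 = 4.0876
n = 3.2381 -> ceil = 4

4


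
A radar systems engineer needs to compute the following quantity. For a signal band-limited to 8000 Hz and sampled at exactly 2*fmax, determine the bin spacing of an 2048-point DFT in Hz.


Step 1 — Nyquist sampling rate:
fs = 2 * fmax = 2 * 8000 = 16000 Hz

Step 2 — DFT bin spacing:
df = fs / N = 16000 / 2048 = 7.8125 Hz

7.8125 Hz


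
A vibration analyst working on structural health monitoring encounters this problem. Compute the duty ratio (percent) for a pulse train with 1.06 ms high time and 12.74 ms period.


Duty cycle as a percentage:
DC = (t_on / T) * 100
   = (1.06 / 12.74) * 100
   = 0.083203 * 100
   = 8.32 %

8.32 %


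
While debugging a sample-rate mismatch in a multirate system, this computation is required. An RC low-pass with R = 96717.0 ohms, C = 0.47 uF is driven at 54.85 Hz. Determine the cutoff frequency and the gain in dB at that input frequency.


Step 1 — cutoff frequency:
fc = 1 / (2*pi*R*C)
C = 0.47 uF = 4.7e-07 F
fc = 1 / (2*pi*96717.0*4.7e-07)
   = 3.50122 Hz

Step 2 — magnitude at f = 54.85 Hz:
|H(f)| = 1 / sqrt(1 + (f/fc)^2)
f/fc = 54.85 / 3.50122 = 15.665968
|H| = 1 / sqrt(1 + 245.422553) = 0.063703
|H|_dB = 20*log10(0.063703) = -23.92 dB

fc = 3.50122 Hz; |H(54.85 Hz)| = -23.92 dB


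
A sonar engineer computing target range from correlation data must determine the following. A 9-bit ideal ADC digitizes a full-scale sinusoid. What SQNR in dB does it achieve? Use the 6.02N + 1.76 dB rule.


Theoretical SNR for a full-scale sinusoid:
SNR = 6.02 * N + 1.76
    = 6.02 * 9 + 1.76
    = 54.18 + 1.76
    = 55.94 dB

55.94 dB


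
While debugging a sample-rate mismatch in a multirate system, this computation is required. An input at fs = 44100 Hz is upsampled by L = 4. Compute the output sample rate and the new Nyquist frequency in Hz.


Step 1 — output sample rate after interpolation by L:
fs_out = L * fs_in = 4 * 44100 = 176400 Hz

Step 2 — Nyquist frequency of the output stream:
f_Nyq = fs_out / 2 = 176400 / 2 = 88200.0 Hz

fs_out = 176400 Hz; f_Nyquist = 88200.0 Hz


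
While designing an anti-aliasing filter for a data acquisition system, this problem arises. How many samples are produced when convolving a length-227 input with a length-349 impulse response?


Linear convolution output length:
L = N + M - 1
  = 227 + 349 - 1
  = 575 samples

575


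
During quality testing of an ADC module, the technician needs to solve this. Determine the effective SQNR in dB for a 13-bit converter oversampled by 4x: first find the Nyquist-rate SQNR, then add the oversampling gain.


Step 1 — baseline SQNR at Nyquist:
SQNR_base = 6.02*N + 1.76
          = 6.02*13 + 1.76
          = 80.02 dB

Step 2 — oversampling processing gain:
G = 10*log10(OSR) = 10*log10(4) = 6.02 dB

Step 3 — total:
SQNR_total = 80.02 + 6.02 = 86.04 dB

Base SQNR = 80.02 dB; oversampled SQNR = 86.04 dB


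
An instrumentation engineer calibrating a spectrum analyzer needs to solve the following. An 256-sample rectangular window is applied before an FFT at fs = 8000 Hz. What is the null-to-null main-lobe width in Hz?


Main lobe width for a rectangular window:
Width = 2 * fs / N
      = 2 * 8000 / 256
      = 16000 / 256
      = 62.5 Hz

62.5 Hz


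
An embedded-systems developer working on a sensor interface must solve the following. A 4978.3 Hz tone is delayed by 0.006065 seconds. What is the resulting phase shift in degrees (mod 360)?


Phase shift from frequency and time delay:
phi = 360 * f * t_delay
    = 360 * 4978.3 * 0.006065
    = 10869.62 degrees
    mod 360 = 69.62 degrees

69.62 degrees


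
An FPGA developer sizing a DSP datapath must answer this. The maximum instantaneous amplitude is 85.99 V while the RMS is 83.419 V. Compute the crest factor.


Crest factor is the ratio of peak to RMS:
CF = V_peak / V_rms
   = 85.99 / 83.419
   = 1.0308

1.0308


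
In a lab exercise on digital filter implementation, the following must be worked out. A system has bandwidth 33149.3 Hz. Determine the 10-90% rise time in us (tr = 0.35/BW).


Rise time from bandwidth relationship:
tr = 0.35 / BW
   = 0.35 / 33149.3
   = 1.055829233e-05 s
   = 10.5583 us

10.5583 us


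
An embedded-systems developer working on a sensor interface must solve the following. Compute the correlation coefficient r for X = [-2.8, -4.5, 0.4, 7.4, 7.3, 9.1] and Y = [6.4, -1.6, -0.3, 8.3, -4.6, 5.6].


Pearson correlation coefficient (population):
r = cov(X,Y) / (std(X) * std(Y))
Mean X = 2.8167, Mean Y = 2.3
Cov(X,Y) = 4.848333
Std(X) = 5.346468, Std(Y) = 4.713102
r = 0.1924

0.1924


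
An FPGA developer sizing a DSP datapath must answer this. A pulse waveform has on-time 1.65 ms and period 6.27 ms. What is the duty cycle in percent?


Duty cycle as a percentage:
DC = (t_on / T) * 100
   = (1.65 / 6.27) * 100
   = 0.263158 * 100
   = 26.32 %

26.32 %


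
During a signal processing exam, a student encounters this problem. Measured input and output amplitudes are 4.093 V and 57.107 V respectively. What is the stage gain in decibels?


Voltage gain in dB:
G = 20 * log10(Vout / Vin)
  = 20 * log10(57.107 / 4.093)
  = 20 * log10(13.952358)
  = 20 * 1.144648
  = 22.89 dB

22.89 dB


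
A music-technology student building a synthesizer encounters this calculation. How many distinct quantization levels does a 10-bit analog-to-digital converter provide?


Number of quantization levels = 2^N
= 2^10
= 1024

1024


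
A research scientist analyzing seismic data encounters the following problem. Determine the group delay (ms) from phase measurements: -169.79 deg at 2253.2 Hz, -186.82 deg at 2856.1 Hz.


Group delay from phase difference:
tau = -d(phi)/d(omega)
d(phi) = -17.03 deg = -0.29723 rad
d(omega) = 2*pi*(2856.1 - 2253.2) = 3788.1324 rad/s
tau = -(-0.29723) / 3788.1324
    = 0.0785 ms

0.0785 ms


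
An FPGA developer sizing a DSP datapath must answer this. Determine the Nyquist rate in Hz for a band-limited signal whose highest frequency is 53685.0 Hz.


The Nyquist rate is twice the maximum frequency component.
fs_min = 2 * fmax
      = 2 * 53685.0
      = 107370.0 Hz

107370.0


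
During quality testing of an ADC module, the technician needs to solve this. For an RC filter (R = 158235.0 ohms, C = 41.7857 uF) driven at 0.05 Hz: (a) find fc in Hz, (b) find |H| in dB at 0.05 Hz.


Step 1 — cutoff frequency:
fc = 1 / (2*pi*R*C)
C = 41.7857 uF = 4.17857e-05 F
fc = 1 / (2*pi*158235.0*4.17857e-05)
   = 0.0240708 Hz

Step 2 — magnitude at f = 0.05 Hz:
|H(f)| = 1 / sqrt(1 + (f/fc)^2)
f/fc = 0.05 / 0.0240708 = 2.077206
|H| = 1 / sqrt(1 + 4.314785) = 0.4337676
|H|_dB = 20*log10(0.4337676) = -7.25 dB

fc = 0.0240708 Hz; |H(0.05 Hz)| = -7.25 dB


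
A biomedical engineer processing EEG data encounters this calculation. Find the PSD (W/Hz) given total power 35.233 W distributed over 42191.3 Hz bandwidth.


Power spectral density:
PSD = P / BW
    = 35.233 / 42191.3
    = 0.00083508 W/Hz

0.00083508 W/Hz


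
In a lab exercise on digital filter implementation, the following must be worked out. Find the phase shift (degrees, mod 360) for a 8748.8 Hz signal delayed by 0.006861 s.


Phase shift from frequency and time delay:
phi = 360 * f * t_delay
    = 360 * 8748.8 * 0.006861
    = 21609.19 degrees
    mod 360 = 9.19 degrees

9.19 degrees


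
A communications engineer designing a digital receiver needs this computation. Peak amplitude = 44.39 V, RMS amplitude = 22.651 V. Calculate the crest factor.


Crest factor is the ratio of peak to RMS:
CF = V_peak / V_rms
   = 44.39 / 22.651
   = 1.9597

1.9597


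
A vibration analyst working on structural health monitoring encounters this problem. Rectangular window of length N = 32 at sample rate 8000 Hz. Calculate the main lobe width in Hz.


Main lobe width for a rectangular window:
Width = 2 * fs / N
      = 2 * 8000 / 32
      = 16000 / 32
      = 500.0 Hz

500.0 Hz


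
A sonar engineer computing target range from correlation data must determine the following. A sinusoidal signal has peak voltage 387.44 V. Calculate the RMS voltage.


RMS voltage for a sinusoidal waveform:
V_rms = V_peak / sqrt(2)
      = 387.44 / 1.414214
      = 273.961 V

273.961 V


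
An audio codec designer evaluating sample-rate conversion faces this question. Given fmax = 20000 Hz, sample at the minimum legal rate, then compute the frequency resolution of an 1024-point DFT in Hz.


Step 1 — Nyquist sampling rate:
fs = 2 * fmax = 2 * 20000 = 40000 Hz

Step 2 — DFT bin spacing:
df = fs / N = 40000 / 1024 = 39.0625 Hz

39.0625 Hz


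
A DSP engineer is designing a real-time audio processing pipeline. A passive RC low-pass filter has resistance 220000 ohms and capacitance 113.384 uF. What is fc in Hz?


Cutoff frequency of a first-order RC filter:
fc = 1 / (2 * pi * R * C)
C = 113.384 uF = 0.000113384 F
fc = 1 / (2 * pi * 220000 * 0.000113384)
   = 1 / 156.73079023124
   = 0.00638 Hz

0.00638 Hz


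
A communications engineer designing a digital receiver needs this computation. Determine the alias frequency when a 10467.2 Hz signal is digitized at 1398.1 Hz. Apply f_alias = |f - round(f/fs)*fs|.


Compute the nearest integer multiple of fs to the signal:
n = round(10467.2 / 1398.1) = 7
f_alias = |10467.2 - 7 * 1398.1|
        = |10467.2 - 9786.7|
        = 680.5 Hz

680.5


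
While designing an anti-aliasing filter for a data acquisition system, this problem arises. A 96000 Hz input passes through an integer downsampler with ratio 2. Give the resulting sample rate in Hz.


Decimation reduces the sample rate:
fs_out = fs_in / M
       = 96000 / 2
       = 48000.0 Hz

48000.0 Hz


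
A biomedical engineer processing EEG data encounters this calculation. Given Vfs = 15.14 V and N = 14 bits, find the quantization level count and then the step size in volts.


Step 1 — number of quantization levels:
L = 2^N = 2^14 = 16384

Step 2 — LSB step size:
delta = Vfs / L
      = 15.14 / 16384
      = 0.00092407 V

Levels = 16384; step size = 0.00092407 V


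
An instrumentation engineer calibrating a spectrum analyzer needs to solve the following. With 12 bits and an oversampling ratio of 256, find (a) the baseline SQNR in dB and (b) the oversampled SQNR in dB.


Step 1 — baseline SQNR at Nyquist:
SQNR_base = 6.02*N + 1.76
          = 6.02*12 + 1.76
          = 74.0 dB

Step 2 — oversampling processing gain:
G = 10*log10(OSR) = 10*log10(256) = 24.08 dB

Step 3 — total:
SQNR_total = 74.0 + 24.08 = 98.08 dB

Base SQNR = 74.0 dB; oversampled SQNR = 98.08 dB


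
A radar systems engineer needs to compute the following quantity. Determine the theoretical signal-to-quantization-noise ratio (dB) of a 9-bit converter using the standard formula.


Theoretical SNR for a full-scale sinusoid:
SNR = 6.02 * N + 1.76
    = 6.02 * 9 + 1.76
    = 54.18 + 1.76
    = 55.94 dB

55.94 dB


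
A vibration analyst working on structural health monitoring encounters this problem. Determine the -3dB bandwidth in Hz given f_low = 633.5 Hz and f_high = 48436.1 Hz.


Bandwidth is the difference of -3dB frequencies:
BW = f_high - f_low
   = 48436.1 - 633.5
   = 47802.6 Hz

47802.6 Hz


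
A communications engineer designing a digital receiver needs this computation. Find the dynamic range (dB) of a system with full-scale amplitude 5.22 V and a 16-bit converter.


Dynamic range from full-scale to LSB:
V_min = V_max / 2^bits = 5.22 / 2^16
DR = 20 * log10(V_max / V_min)
   = 20 * log10(2^16)
   = 20 * 16 * log10(2)
   = 96.33 dB

96.33 dB


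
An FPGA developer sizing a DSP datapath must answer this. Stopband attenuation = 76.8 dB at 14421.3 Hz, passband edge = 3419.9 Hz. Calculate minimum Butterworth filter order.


Butterworth filter order formula:
n = log10(10^(A/10) - 1) / (2 * log10(f_stop/f_pass))
10^(76.8/10) - 1 = 47863008.2323
f_stop/f_pass = 14421.3 / 3419.9 = 4.2169
n = 6.1441 -> ceil = 7

7


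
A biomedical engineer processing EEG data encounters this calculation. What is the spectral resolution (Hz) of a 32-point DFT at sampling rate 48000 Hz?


DFT frequency resolution:
df = fs / N
   = 48000 / 32
   = 1500.0 Hz

1500.0 Hz


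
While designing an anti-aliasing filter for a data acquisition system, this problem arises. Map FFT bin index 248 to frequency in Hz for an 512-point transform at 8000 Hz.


Frequency of DFT bin k:
f_k = k * fs / N
    = 248 * 8000 / 512
    = 1984000 / 512
    = 3875.0 Hz

3875.0 Hz


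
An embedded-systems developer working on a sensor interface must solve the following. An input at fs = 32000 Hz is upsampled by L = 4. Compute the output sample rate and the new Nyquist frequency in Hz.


Step 1 — output sample rate after interpolation by L:
fs_out = L * fs_in = 4 * 32000 = 128000 Hz

Step 2 — Nyquist frequency of the output stream:
f_Nyq = fs_out / 2 = 128000 / 2 = 64000.0 Hz

fs_out = 128000 Hz; f_Nyquist = 64000.0 Hz


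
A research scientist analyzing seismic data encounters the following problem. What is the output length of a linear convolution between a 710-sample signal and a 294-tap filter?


Linear convolution output length:
L = N + M - 1
  = 710 + 294 - 1
  = 1003 samples

1003


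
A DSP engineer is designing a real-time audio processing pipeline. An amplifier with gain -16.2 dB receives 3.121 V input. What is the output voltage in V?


Output voltage from dB gain:
V_out = V_in * 10^(gain_dB / 20)
      = 3.121 * 10^(-16.2 / 20)
      = 3.121 * 0.154882
      = 0.4834 V

0.4834 V


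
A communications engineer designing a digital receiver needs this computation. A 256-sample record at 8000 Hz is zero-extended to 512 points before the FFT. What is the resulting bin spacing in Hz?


Frequency resolution after zero-padding:
N_padded = 256 * 2 = 512
df = fs / N_padded
   = 8000 / 512
   = 15.625 Hz

15.625 Hz


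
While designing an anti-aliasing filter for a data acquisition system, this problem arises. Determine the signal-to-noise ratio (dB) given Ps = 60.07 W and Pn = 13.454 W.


SNR in decibels:
SNR = 10 * log10(Ps / Pn)
    = 10 * log10(60.07 / 13.454)
    = 10 * log10(4.4648)
    = 10 * 0.6498
    = 6.5 dB

6.5 dB


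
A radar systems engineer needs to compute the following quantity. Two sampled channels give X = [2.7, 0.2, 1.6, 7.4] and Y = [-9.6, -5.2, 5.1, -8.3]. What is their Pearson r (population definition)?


Pearson correlation coefficient (population):
r = cov(X,Y) / (std(X) * std(Y))
Mean X = 2.975, Mean Y = -4.5
Cov(X,Y) = -6.6675
Std(X) = 2.704048, Std(Y) = 5.768449
r = -0.4275

-0.4275


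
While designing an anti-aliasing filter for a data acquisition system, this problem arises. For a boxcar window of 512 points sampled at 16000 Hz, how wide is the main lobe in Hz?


Main lobe width for a rectangular window:
Width = 2 * fs / N
      = 2 * 16000 / 512
      = 32000 / 512
      = 62.5 Hz

62.5 Hz


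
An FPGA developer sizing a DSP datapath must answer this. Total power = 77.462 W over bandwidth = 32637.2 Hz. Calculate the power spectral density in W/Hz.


Power spectral density:
PSD = P / BW
    = 77.462 / 32637.2
    = 0.00237343 W/Hz

0.00237343 W/Hz


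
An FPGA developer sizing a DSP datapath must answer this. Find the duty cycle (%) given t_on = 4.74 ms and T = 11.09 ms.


Duty cycle as a percentage:
DC = (t_on / T) * 100
   = (4.74 / 11.09) * 100
   = 0.427412 * 100
   = 42.74 %

42.74 %


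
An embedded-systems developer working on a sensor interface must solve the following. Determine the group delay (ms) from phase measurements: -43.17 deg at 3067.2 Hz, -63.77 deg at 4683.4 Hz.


Group delay from phase difference:
tau = -d(phi)/d(omega)
d(phi) = -20.6 deg = -0.359538 rad
d(omega) = 2*pi*(4683.4 - 3067.2) = 10154.8841 rad/s
tau = -(-0.359538) / 10154.8841
    = 0.0354 ms

0.0354 ms


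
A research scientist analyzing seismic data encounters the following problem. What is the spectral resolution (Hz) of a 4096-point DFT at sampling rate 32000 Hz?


DFT frequency resolution:
df = fs / N
   = 32000 / 4096
   = 7.8125 Hz

7.8125 Hz


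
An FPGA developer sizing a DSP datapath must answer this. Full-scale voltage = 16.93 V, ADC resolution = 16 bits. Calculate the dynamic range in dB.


Dynamic range from full-scale to LSB:
V_min = V_max / 2^bits = 16.93 / 2^16
DR = 20 * log10(V_max / V_min)
   = 20 * log10(2^16)
   = 20 * 16 * log10(2)
   = 96.33 dB

96.33 dB


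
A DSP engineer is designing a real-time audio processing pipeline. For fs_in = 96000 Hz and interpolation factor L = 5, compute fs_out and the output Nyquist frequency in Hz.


Step 1 — output sample rate after interpolation by L:
fs_out = L * fs_in = 5 * 96000 = 480000 Hz

Step 2 — Nyquist frequency of the output stream:
f_Nyq = fs_out / 2 = 480000 / 2 = 240000.0 Hz

fs_out = 480000 Hz; f_Nyquist = 240000.0 Hz


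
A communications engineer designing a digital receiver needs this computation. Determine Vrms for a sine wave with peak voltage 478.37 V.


RMS voltage for a sinusoidal waveform:
V_rms = V_peak / sqrt(2)
      = 478.37 / 1.414214
      = 338.259 V

338.259 V


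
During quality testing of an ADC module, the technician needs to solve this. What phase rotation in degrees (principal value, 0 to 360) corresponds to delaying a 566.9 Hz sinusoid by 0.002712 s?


Phase shift from frequency and time delay:
phi = 360 * f * t_delay
    = 360 * 566.9 * 0.002712
    = 553.48 degrees
    mod 360 = 193.48 degrees

193.48 degrees


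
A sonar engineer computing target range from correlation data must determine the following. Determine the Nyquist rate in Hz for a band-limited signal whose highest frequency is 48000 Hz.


The Nyquist rate is twice the maximum frequency component.
fs_min = 2 * fmax
      = 2 * 48000
      = 96000 Hz

96000


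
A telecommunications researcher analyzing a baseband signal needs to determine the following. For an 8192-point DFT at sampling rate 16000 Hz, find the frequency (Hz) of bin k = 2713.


Frequency of DFT bin k:
f_k = k * fs / N
    = 2713 * 16000 / 8192
    = 43408000 / 8192
    = 5298.828 Hz

5298.828 Hz


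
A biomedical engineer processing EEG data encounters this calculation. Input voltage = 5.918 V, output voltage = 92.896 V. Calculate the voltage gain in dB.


Voltage gain in dB:
G = 20 * log10(Vout / Vin)
  = 20 * log10(92.896 / 5.918)
  = 20 * log10(15.697195)
  = 20 * 1.195822
  = 23.92 dB

23.92 dB


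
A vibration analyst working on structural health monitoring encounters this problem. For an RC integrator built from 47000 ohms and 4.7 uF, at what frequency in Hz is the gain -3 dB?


Cutoff frequency of a first-order RC filter:
fc = 1 / (2 * pi * R * C)
C = 4.7 uF = 4.7e-06 F
fc = 1 / (2 * pi * 47000 * 4.7e-06)
   = 1 / 1.387955634356
   = 0.720484 Hz

0.720484 Hz


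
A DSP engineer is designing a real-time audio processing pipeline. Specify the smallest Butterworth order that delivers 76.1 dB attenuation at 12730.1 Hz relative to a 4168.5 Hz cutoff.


Butterworth filter order formula:
n = log10(10^(A/10) - 1) / (2 * log10(f_stop/f_pass))
10^(76.1/10) - 1 = 40738026.7804
f_stop/f_pass = 12730.1 / 4168.5 = 3.0539
n = 7.8478 -> ceil = 8

8


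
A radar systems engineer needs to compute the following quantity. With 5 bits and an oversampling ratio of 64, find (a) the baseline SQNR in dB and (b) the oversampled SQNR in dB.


Step 1 — baseline SQNR at Nyquist:
SQNR_base = 6.02*N + 1.76
          = 6.02*5 + 1.76
          = 31.86 dB

Step 2 — oversampling processing gain:
G = 10*log10(OSR) = 10*log10(64) = 18.06 dB

Step 3 — total:
SQNR_total = 31.86 + 18.06 = 49.92 dB

Base SQNR = 31.86 dB; oversampled SQNR = 49.92 dB


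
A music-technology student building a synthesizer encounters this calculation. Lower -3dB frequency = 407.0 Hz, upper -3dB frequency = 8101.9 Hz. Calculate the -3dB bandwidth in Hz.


Bandwidth is the difference of -3dB frequencies:
BW = f_high - f_low
   = 8101.9 - 407.0
   = 7694.9 Hz

7694.9 Hz


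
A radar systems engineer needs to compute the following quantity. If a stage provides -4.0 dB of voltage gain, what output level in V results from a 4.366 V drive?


Output voltage from dB gain:
V_out = V_in * 10^(gain_dB / 20)
      = 4.366 * 10^(-4.0 / 20)
      = 4.366 * 0.630957
      = 2.7548 V

2.7548 V


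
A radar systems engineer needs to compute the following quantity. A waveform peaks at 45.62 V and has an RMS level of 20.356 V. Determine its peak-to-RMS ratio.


Crest factor is the ratio of peak to RMS:
CF = V_peak / V_rms
   = 45.62 / 20.356
   = 2.2411

2.2411


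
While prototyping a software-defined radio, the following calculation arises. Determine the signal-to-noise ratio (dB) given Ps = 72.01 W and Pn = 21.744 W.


SNR in decibels:
SNR = 10 * log10(Ps / Pn)
    = 10 * log10(72.01 / 21.744)
    = 10 * log10(3.3117)
    = 10 * 0.5201
    = 5.2 dB

5.2 dB


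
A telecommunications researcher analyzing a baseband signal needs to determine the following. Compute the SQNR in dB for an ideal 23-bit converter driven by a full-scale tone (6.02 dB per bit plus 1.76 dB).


Theoretical SNR for a full-scale sinusoid:
SNR = 6.02 * N + 1.76
    = 6.02 * 23 + 1.76
    = 138.46 + 1.76
    = 140.22 dB

140.22 dB


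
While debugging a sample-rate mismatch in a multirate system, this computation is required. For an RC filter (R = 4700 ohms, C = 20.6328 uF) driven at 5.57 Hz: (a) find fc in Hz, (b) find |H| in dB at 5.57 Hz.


Step 1 — cutoff frequency:
fc = 1 / (2*pi*R*C)
C = 20.6328 uF = 2.06328e-05 F
fc = 1 / (2*pi*4700*2.06328e-05)
   = 1.64121 Hz

Step 2 — magnitude at f = 5.57 Hz:
|H(f)| = 1 / sqrt(1 + (f/fc)^2)
f/fc = 5.57 / 1.64121 = 3.393837
|H| = 1 / sqrt(1 + 11.51813) = 0.2826378
|H|_dB = 20*log10(0.2826378) = -10.98 dB

fc = 1.64121 Hz; |H(5.57 Hz)| = -10.98 dB


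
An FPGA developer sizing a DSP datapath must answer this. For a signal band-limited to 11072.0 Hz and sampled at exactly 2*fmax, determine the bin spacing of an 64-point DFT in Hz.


Step 1 — Nyquist sampling rate:
fs = 2 * fmax = 2 * 11072.0 = 22144.0 Hz

Step 2 — DFT bin spacing:
df = fs / N = 22144.0 / 64 = 346.0 Hz

346.0 Hz


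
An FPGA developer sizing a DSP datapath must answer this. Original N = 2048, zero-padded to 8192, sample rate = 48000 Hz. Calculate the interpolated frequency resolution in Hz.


Frequency resolution after zero-padding:
N_padded = 2048 * 4 = 8192
df = fs / N_padded
   = 48000 / 8192
   = 5.8594 Hz

5.8594 Hz


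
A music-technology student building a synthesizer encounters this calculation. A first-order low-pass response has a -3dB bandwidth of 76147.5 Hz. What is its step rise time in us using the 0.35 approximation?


Rise time from bandwidth relationship:
tr = 0.35 / BW
   = 0.35 / 76147.5
   = 4.596342625e-06 s
   = 4.5963 us

4.5963 us


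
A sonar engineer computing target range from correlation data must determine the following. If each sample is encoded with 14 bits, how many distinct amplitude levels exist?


Number of quantization levels = 2^N
= 2^14
= 16384

16384


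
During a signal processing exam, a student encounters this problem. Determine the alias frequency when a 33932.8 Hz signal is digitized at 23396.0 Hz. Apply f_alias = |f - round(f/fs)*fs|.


Compute the nearest integer multiple of fs to the signal:
n = round(33932.8 / 23396.0) = 1
f_alias = |33932.8 - 1 * 23396.0|
        = |33932.8 - 23396.0|
        = 10536.8 Hz

10536.8


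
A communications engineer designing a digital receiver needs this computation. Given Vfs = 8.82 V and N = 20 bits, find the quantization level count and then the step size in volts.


Step 1 — number of quantization levels:
L = 2^N = 2^20 = 1048576

Step 2 — LSB step size:
delta = Vfs / L
      = 8.82 / 1048576
      = 8.41e-06 V

Levels = 1048576; step size = 8.41e-06 V


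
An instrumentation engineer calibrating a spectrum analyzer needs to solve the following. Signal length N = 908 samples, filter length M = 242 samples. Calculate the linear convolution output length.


Linear convolution output length:
L = N + M - 1
  = 908 + 242 - 1
  = 1149 samples

1149


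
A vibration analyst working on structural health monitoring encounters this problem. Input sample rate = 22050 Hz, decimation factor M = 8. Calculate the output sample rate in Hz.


Decimation reduces the sample rate:
fs_out = fs_in / M
       = 22050 / 8
       = 2756.25 Hz

2756.25 Hz


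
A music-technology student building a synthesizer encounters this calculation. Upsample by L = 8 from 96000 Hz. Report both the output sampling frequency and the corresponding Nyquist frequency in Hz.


Step 1 — output sample rate after interpolation by L:
fs_out = L * fs_in = 8 * 96000 = 768000 Hz

Step 2 — Nyquist frequency of the output stream:
f_Nyq = fs_out / 2 = 768000 / 2 = 384000.0 Hz

fs_out = 768000 Hz; f_Nyquist = 384000.0 Hz


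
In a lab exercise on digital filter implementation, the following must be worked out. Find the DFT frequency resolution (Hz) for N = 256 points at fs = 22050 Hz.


DFT frequency resolution:
df = fs / N
   = 22050 / 256
   = 86.1328 Hz

86.1328 Hz


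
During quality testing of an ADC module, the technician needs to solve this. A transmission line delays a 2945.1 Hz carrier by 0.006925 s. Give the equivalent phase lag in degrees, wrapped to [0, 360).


Phase shift from frequency and time delay:
phi = 360 * f * t_delay
    = 360 * 2945.1 * 0.006925
    = 7342.13 degrees
    mod 360 = 142.13 degrees

142.13 degrees


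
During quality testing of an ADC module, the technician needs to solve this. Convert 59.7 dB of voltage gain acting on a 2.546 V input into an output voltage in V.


Output voltage from dB gain:
V_out = V_in * 10^(gain_dB / 20)
      = 2.546 * 10^(59.7 / 20)
      = 2.546 * 966.050879
      = 2459.5655 V

2459.5655 V


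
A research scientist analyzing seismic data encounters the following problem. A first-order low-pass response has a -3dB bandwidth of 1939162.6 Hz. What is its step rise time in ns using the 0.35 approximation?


Rise time from bandwidth relationship:
tr = 0.35 / BW
   = 0.35 / 1939162.6
   = 1.804902797e-07 s
   = 180.4903 ns

180.4903 ns


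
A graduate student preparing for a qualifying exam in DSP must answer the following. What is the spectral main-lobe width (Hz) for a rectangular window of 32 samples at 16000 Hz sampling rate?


Main lobe width for a rectangular window:
Width = 2 * fs / N
      = 2 * 16000 / 32
      = 32000 / 32
      = 1000.0 Hz

1000.0 Hz


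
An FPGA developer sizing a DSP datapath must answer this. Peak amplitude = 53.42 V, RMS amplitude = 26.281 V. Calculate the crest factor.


Crest factor is the ratio of peak to RMS:
CF = V_peak / V_rms
   = 53.42 / 26.281
   = 2.0326

2.0326


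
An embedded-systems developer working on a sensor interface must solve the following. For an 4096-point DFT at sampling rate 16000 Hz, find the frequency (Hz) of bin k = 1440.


Frequency of DFT bin k:
f_k = k * fs / N
    = 1440 * 16000 / 4096
    = 23040000 / 4096
    = 5625.0 Hz

5625.0 Hz


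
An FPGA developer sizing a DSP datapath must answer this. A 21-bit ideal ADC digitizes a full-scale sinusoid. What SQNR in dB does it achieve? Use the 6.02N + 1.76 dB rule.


Theoretical SNR for a full-scale sinusoid:
SNR = 6.02 * N + 1.76
    = 6.02 * 21 + 1.76
    = 126.42 + 1.76
    = 128.18 dB

128.18 dB


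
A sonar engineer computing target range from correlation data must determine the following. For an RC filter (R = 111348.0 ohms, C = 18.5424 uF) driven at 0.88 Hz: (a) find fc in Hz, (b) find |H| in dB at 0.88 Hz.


Step 1 — cutoff frequency:
fc = 1 / (2*pi*R*C)
C = 18.5424 uF = 1.85424e-05 F
fc = 1 / (2*pi*111348.0*1.85424e-05)
   = 0.0770853 Hz

Step 2 — magnitude at f = 0.88 Hz:
|H(f)| = 1 / sqrt(1 + (f/fc)^2)
f/fc = 0.88 / 0.0770853 = 11.415925
|H| = 1 / sqrt(1 + 130.323344) = 0.0872628
|H|_dB = 20*log10(0.0872628) = -21.18 dB

fc = 0.0770853 Hz; |H(0.88 Hz)| = -21.18 dB


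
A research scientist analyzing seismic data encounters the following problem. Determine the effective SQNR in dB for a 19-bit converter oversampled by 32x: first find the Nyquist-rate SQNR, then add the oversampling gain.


Step 1 — baseline SQNR at Nyquist:
SQNR_base = 6.02*N + 1.76
          = 6.02*19 + 1.76
          = 116.14 dB

Step 2 — oversampling processing gain:
G = 10*log10(OSR) = 10*log10(32) = 15.05 dB

Step 3 — total:
SQNR_total = 116.14 + 15.05 = 131.19 dB

Base SQNR = 116.14 dB; oversampled SQNR = 131.19 dB


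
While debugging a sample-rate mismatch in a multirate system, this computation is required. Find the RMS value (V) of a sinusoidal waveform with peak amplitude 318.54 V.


RMS voltage for a sinusoidal waveform:
V_rms = V_peak / sqrt(2)
      = 318.54 / 1.414214
      = 225.242 V

225.242 V


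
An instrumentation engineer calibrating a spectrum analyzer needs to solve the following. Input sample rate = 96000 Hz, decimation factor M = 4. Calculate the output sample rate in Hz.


Decimation reduces the sample rate:
fs_out = fs_in / M
       = 96000 / 4
       = 24000.0 Hz

24000.0 Hz


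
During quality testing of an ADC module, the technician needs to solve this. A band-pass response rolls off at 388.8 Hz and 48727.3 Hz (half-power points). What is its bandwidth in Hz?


Bandwidth is the difference of -3dB frequencies:
BW = f_high - f_low
   = 48727.3 - 388.8
   = 48338.5 Hz

48338.5 Hz


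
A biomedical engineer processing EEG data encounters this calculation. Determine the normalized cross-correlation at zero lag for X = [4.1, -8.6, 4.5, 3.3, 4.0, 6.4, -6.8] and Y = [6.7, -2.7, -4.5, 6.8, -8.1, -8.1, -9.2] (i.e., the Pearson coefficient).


Pearson correlation coefficient (population):
r = cov(X,Y) / (std(X) * std(Y))
Mean X = 0.9857, Mean Y = -2.7286
Cov(X,Y) = 7.146735
Std(X) = 5.584527, Std(Y) = 6.351763
r = 0.2015

0.2015


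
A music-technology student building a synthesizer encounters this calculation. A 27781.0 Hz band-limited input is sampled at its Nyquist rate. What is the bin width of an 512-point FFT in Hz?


Step 1 — Nyquist sampling rate:
fs = 2 * fmax = 2 * 27781.0 = 55562.0 Hz

Step 2 — DFT bin spacing:
df = fs / N = 55562.0 / 512 = 108.5195 Hz

108.5195 Hz


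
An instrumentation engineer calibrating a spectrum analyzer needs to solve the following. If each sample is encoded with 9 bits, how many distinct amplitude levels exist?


Number of quantization levels = 2^N
= 2^9
= 512

512


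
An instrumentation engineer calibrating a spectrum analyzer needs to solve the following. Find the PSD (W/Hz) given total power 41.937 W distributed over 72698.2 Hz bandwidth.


Power spectral density:
PSD = P / BW
    = 41.937 / 72698.2
    = 0.00057686 W/Hz

0.00057686 W/Hz


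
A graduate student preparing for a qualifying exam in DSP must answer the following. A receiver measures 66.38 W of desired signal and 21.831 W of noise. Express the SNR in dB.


SNR in decibels:
SNR = 10 * log10(Ps / Pn)
    = 10 * log10(66.38 / 21.831)
    = 10 * log10(3.0406)
    = 10 * 0.483
    = 4.83 dB

4.83 dB


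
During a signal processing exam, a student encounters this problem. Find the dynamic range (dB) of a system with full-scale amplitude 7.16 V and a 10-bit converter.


Dynamic range from full-scale to LSB:
V_min = V_max / 2^bits = 7.16 / 2^10
DR = 20 * log10(V_max / V_min)
   = 20 * log10(2^10)
   = 20 * 10 * log10(2)
   = 60.21 dB

60.21 dB


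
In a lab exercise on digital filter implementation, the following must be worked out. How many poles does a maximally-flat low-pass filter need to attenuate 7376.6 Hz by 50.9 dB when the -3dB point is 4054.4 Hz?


Butterworth filter order formula:
n = log10(10^(A/10) - 1) / (2 * log10(f_stop/f_pass))
10^(50.9/10) - 1 = 123025.8771
f_stop/f_pass = 7376.6 / 4054.4 = 1.8194
n = 9.7911 -> ceil = 10

10


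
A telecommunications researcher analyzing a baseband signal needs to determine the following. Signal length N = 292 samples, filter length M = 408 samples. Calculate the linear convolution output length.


Linear convolution output length:
L = N + M - 1
  = 292 + 408 - 1
  = 699 samples

699


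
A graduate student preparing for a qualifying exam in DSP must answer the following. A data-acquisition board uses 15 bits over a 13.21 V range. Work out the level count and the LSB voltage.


Step 1 — number of quantization levels:
L = 2^N = 2^15 = 32768

Step 2 — LSB step size:
delta = Vfs / L
      = 13.21 / 32768
      = 0.00040314 V

Levels = 32768; step size = 0.00040314 V


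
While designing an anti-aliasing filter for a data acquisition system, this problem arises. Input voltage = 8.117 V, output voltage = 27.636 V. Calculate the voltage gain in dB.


Voltage gain in dB:
G = 20 * log10(Vout / Vin)
  = 20 * log10(27.636 / 8.117)
  = 20 * log10(3.404706)
  = 20 * 0.53208
  = 10.64 dB

10.64 dB


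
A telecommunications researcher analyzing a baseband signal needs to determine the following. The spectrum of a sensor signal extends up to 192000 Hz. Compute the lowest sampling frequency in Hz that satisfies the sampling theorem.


The Nyquist rate is twice the maximum frequency component.
fs_min = 2 * fmax
      = 2 * 192000
      = 384000 Hz

384000


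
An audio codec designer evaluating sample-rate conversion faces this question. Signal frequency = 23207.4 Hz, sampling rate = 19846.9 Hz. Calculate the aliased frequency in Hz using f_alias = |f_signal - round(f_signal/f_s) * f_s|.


Compute the nearest integer multiple of fs to the signal:
n = round(23207.4 / 19846.9) = 1
f_alias = |23207.4 - 1 * 19846.9|
        = |23207.4 - 19846.9|
        = 3360.5 Hz

3360.5


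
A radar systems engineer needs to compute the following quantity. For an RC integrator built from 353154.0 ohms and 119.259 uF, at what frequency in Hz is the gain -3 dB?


Cutoff frequency of a first-order RC filter:
fc = 1 / (2 * pi * R * C)
C = 119.259 uF = 0.000119259 F
fc = 1 / (2 * pi * 353154.0 * 0.000119259)
   = 1 / 264.62761424684
   = 0.003779 Hz

0.003779 Hz


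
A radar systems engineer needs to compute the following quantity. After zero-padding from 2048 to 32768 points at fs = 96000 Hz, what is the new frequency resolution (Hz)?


Frequency resolution after zero-padding:
N_padded = 2048 * 16 = 32768
df = fs / N_padded
   = 96000 / 32768
   = 2.9297 Hz

2.9297 Hz


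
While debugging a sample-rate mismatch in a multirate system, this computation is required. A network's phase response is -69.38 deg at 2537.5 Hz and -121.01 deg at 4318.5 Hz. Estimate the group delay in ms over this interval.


Group delay from phase difference:
tau = -d(phi)/d(omega)
d(phi) = -51.63 deg = -0.901113 rad
d(omega) = 2*pi*(4318.5 - 2537.5) = 11190.353 rad/s
tau = -(-0.901113) / 11190.353
    = 0.0805 ms

0.0805 ms


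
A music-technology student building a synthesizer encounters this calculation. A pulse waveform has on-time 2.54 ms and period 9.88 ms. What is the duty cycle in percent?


Duty cycle as a percentage:
DC = (t_on / T) * 100
   = (2.54 / 9.88) * 100
   = 0.257085 * 100
   = 25.71 %

25.71 %


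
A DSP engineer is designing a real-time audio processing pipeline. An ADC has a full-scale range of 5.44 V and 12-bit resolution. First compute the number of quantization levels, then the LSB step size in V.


Step 1 — number of quantization levels:
L = 2^N = 2^12 = 4096

Step 2 — LSB step size:
delta = Vfs / L
      = 5.44 / 4096
      = 0.00132813 V

Levels = 4096; step size = 0.00132813 V


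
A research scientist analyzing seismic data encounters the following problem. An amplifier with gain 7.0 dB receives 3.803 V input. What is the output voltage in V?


Output voltage from dB gain:
V_out = V_in * 10^(gain_dB / 20)
      = 3.803 * 10^(7.0 / 20)
      = 3.803 * 2.238721
      = 8.5139 V

8.5139 V


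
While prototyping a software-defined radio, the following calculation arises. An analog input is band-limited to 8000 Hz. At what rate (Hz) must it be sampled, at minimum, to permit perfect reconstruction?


The Nyquist rate is twice the maximum frequency component.
fs_min = 2 * fmax
      = 2 * 8000
      = 16000 Hz

16000


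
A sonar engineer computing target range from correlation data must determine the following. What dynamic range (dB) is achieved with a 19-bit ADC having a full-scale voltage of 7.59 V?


Dynamic range from full-scale to LSB:
V_min = V_max / 2^bits = 7.59 / 2^19
DR = 20 * log10(V_max / V_min)
   = 20 * log10(2^19)
   = 20 * 19 * log10(2)
   = 114.39 dB

114.39 dB


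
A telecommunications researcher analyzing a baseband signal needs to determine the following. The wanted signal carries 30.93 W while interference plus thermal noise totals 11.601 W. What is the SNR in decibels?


SNR in decibels:
SNR = 10 * log10(Ps / Pn)
    = 10 * log10(30.93 / 11.601)
    = 10 * log10(2.6661)
    = 10 * 0.4259
    = 4.26 dB

4.26 dB
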